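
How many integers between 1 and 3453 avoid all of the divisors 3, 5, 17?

|div by 3|=1151, |div by 5|=690, |div by 17|=203.
|div by 3&5|=230, |div by 3&17|=67, |div by 5&17|=40, |div by all|=13.
By inclusion-exclusion, divisible by at least one: 1151+690+203-230-67-40+13 = 1720.
Not divisible by any: 3453 - 1720.

Final answer: 1733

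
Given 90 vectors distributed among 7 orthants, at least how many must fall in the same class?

By pigeonhole with 90 objects and 7 categories: ceiling(90/7).

Final answer: 13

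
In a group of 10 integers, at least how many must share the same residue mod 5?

There are 5 possible values for residue mod 5. With 10 integers and 5 categories, by pigeonhole: ceiling(10/5).

Final answer: 2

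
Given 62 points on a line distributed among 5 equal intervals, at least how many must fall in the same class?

By pigeonhole with 62 objects and 5 categories: ceiling(62/5).

Final answer: 13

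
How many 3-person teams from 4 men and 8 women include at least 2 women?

Sum over valid woman counts:
C(8,2)C(4,1) = 112
C(8,3)C(4,0) = 56
Total: 112 + 56.

Final answer: 168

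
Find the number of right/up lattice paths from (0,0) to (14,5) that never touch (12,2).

Total paths to (14,5): C(19,5) = 11628.
Paths through (12,2): C(14,2) x C(5,3) = 910.
Avoiding (12,2): 11628 - 910.

Final answer: 10718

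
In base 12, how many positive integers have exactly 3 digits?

In base 12, the leading digit has 11 choices (1..11); each of the remaining 2 digits has 12 choices.
Total: 11 x 12^2.

Final answer: 1584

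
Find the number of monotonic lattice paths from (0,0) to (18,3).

Each path has 18 right steps and 3 up steps in some order (21 steps total).
Choose which 3 of the 21 steps are up: C(21,3).

Final answer: C(21,3) = 1330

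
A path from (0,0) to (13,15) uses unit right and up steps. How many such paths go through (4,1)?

Paths (0,0)->(4,1): C(5,1) = 5.
Paths (4,1)->(13,15): C(23,14) = 817190.
By multiplication principle: 5 x 817190.

Final answer: 4085950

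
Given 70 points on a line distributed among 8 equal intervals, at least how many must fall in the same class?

By pigeonhole with 70 objects and 8 categories: ceiling(70/8).

Final answer: 9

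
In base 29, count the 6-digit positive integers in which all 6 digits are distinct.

First digit: 28 (nonzero). Second: 28 (not first). Third: 27, etc.
Total: 28 x 28 x 27 x 26 x 25 x 24.

Final answer: 330220800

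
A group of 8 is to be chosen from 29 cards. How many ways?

C(29,8) = 29!/(8! x 21!).

Final answer: \binom{29}{8} = 4292145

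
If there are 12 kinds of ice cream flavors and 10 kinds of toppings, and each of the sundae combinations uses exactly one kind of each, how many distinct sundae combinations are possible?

By the multiplication principle: 12 x 10.

Final answer: 120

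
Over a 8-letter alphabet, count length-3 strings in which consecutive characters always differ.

Let g(n) count such strings. g(1) = 8, and each valid string of length n-1 extends in 7 ways (any symbol but the last), so g(n) = 7 g(n-1).
Total: g(3) = 8 x 7^2.

Final answer: 8 x 7^{2} = 392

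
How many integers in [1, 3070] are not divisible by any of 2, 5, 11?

|div by 2|=1535, |div by 5|=614, |div by 11|=279.
|div by 2&5|=307, |div by 2&11|=139, |div by 5&11|=55, |div by all|=27.
By inclusion-exclusion, divisible by at least one: 1535+614+279-307-139-55+27 = 1954.
Not divisible by any: 3070 - 1954.

Final answer: 1116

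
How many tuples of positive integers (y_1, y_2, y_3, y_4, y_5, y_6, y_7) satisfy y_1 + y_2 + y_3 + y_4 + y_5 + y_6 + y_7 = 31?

Substitute y'_i = y_i - 1 (so y'_i >= 0). Then sum y'_i = 31 - 7 = 24.
Stars and bars: C(24+7-1, 7-1) = C(30,6).

Final answer: C(30,6) = 593775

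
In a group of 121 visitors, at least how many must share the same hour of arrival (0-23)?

There are 24 possible values for hour of arrival (0-23). With 121 visitors and 24 categories, by pigeonhole: ceiling(121/24).

Final answer: 6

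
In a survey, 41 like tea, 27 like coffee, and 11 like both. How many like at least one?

|A union B| = |A| + |B| - |A intersect B| = 41 + 27 - 11.

Final answer: 57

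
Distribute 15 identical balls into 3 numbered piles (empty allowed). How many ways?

Stars and bars: C(n+k-1, k-1) = C(17,2).

Final answer: C(17,2) = 136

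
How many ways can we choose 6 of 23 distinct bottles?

C(23,6) = 23!/(6! x 17!).

Final answer: \binom{23}{6} = 100947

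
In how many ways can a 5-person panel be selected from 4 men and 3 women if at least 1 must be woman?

Sum over valid woman counts:
C(3,1)C(4,4) = 3
C(3,2)C(4,3) = 12
C(3,3)C(4,2) = 6
Total: 3 + 12 + 6.

Final answer: 21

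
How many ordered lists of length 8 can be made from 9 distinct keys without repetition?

P(9,8) = 9!/(9-8)! = 9!/1!.

Final answer: P(9,8) = 362880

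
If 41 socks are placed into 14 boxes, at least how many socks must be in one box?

By the pigeonhole principle: ceiling(41/14).

Final answer: 3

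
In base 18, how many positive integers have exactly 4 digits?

Leading digit: 17 options (nonzero). Other 3 digit(s): 18 options each.
Total: 17 x 18^3.

Final answer: 99144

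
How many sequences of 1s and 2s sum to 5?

Condition on the final move: it is a 1-step (f(n-1) ways to get there) or a 2-step (f(n-2) ways), so f(n) = f(n-1) + f(n-2), with f(1)=1, f(2)=2.
Computing successive values: f(1)=1, f(2)=2, f(3)=3, f(4)=5, f(5)=8.

Final answer: 8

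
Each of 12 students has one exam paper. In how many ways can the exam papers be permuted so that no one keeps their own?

Derangements satisfy D(n) = (n-1)(D(n-1) + D(n-2)), starting from D(0)=1, D(1)=0.
D(2) = 1 x (0 + 1) = 1
D(3) = 2 x (1 + 0) = 2
D(4) = 3 x (2 + 1) = 9
D(5) = 4 x (9 + 2) = 44
D(6) = 5 x (44 + 9) = 265
D(7) = 6 x (265 + 44) = 1854
D(8) = 7 x (1854 + 265) = 14833
D(9) = 8 x (14833 + 1854) = 133496
D(10) = 9 x (133496 + 14833) = 1334961
D(11) = 10 x (1334961 + 133496) = 14684570
D(12) = 11 x (D(11) + D(10)) = 11 x (14684570 + 1334961)

Final answer: D(12) = 176214841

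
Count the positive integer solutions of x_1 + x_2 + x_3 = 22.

Substitute x'_i = x_i - 1 (so x'_i >= 0). Then sum x'_i = 22 - 3 = 19.
Stars and bars: C(19+3-1, 3-1) = C(21,2).

Final answer: C(21,2) = 210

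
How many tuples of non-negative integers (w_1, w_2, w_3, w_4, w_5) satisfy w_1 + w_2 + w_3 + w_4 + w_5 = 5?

Stars and bars with 5 stars and 4 bars:
C(5+5-1, 5-1) = C(9,4).

Final answer: C(9,4) = 126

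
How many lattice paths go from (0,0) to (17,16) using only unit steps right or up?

Each path has 17 right steps and 16 up steps in some order (33 steps total).
Choose which 16 of the 33 steps are up: C(33,16).

Final answer: C(33,16) = 1166803110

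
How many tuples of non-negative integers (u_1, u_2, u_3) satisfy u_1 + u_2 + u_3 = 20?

Stars and bars with 20 stars and 2 bars:
C(20+3-1, 3-1) = C(22,2).

Final answer: C(22,2) = 231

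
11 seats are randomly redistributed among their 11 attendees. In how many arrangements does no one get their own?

Derangements satisfy D(n) = (n-1)(D(n-1) + D(n-2)), starting from D(0)=1, D(1)=0.
D(2) = 1 x (0 + 1) = 1
D(3) = 2 x (1 + 0) = 2
D(4) = 3 x (2 + 1) = 9
D(5) = 4 x (9 + 2) = 44
D(6) = 5 x (44 + 9) = 265
D(7) = 6 x (265 + 44) = 1854
D(8) = 7 x (1854 + 265) = 14833
D(9) = 8 x (14833 + 1854) = 133496
D(10) = 9 x (133496 + 14833) = 1334961
D(11) = 10 x (D(10) + D(9)) = 10 x (1334961 + 133496)

Final answer: D(11) = 14684570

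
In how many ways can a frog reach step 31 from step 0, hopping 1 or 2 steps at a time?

Condition on the final move: it is a 1-step (f(n-1) ways to get there) or a 2-step (f(n-2) ways), so f(n) = f(n-1) + f(n-2), with f(1)=1, f(2)=2.
Building up term by term: f(1)=1, f(2)=2, f(3)=3, f(4)=5, f(5)=8, f(6)=13, f(7)=21, f(8)=34, f(9)=55, f(10)=89, f(11)=144, f(12)=233, f(13)=377, f(14)=610, f(15)=987, f(16)=1597, f(17)=2584, f(18)=4181, f(19)=6765, f(20)=10946, f(21)=17711, f(22)=28657, f(23)=46368, f(24)=75025, f(25)=121393, f(26)=196418, f(27)=317811, f(28)=514229, f(29)=832040, f(30)=1346269, f(31)=2178309.

Final answer: 2178309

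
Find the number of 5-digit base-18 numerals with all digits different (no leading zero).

The leading digit has 17 choices (anything but zero); the next has 17 (anything but the first), then 16, and so on, one fewer each time.
Total: 17 x 17 x 16 x 15 x 14.

Final answer: 971040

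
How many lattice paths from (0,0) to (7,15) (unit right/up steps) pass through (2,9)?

Paths (0,0)->(2,9): C(11,9) = 55.
Paths (2,9)->(7,15): C(11,6) = 462.
By multiplication principle: 55 x 462.

Final answer: 25410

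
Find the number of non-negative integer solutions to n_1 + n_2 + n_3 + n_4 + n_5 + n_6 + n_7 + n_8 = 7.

Stars and bars with 7 stars and 7 bars:
C(7+8-1, 8-1) = C(14,7).

Final answer: C(14,7) = 3432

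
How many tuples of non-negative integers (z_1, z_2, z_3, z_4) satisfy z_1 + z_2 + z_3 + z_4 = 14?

Stars and bars with 14 stars and 3 bars:
C(14+4-1, 4-1) = C(17,3).

Final answer: C(17,3) = 680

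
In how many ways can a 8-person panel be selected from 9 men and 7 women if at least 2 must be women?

Sum over valid woman counts:
C(7,2)C(9,6) = 1764
C(7,3)C(9,5) = 4410
C(7,4)C(9,4) = 4410
C(7,5)C(9,3) = 1764
C(7,6)C(9,2) = 252
C(7,7)C(9,1) = 9
Total: 1764 + 4410 + 4410 + 1764 + 252 + 9.

Final answer: 12609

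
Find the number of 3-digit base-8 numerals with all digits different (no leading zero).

The leading digit has 7 choices (anything but zero); the next has 7 (anything but the first), then 6, and so on, one fewer each time.
Total: 7 x 7 x 6.

Final answer: 294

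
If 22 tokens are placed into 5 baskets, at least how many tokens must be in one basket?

By the pigeonhole principle: ceiling(22/5).

Final answer: 5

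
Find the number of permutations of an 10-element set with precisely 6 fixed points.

Choose which 6 elements are fixed: C(10,6) = 210.
Derange the remaining 4 using D(j) = (j-1)(D(j-1) + D(j-2)), D(0)=1, D(1)=0: D(2)=1, D(3)=2, D(4)=9.
Total: 210 x 9.

Final answer: C(10,6) D(4) = 1890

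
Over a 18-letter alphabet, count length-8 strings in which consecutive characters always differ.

First character: 18 choices. Each subsequent: 17 choices (must differ from the previous one).
Total: 18 x 17^7.

Final answer: 18 x 17^{7} = 7386096114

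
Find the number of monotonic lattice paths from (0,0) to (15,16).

Each path has 15 right steps and 16 up steps in some order (31 steps total).
Choose which 16 of the 31 steps are up: C(31,16).

Final answer: C(31,16) = 300540195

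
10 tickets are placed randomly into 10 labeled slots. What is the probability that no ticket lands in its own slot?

Derangements satisfy D(n) = (n-1)(D(n-1) + D(n-2)), starting from D(0)=1, D(1)=0.
Building up: D(2)=1, D(3)=2, D(4)=9, D(5)=44, D(6)=265, D(7)=1854, D(8)=14833, D(9)=133496, D(10)=1334961.
Total arrangements: 10! = 3628800.
Probability = D(10)/10! = 16481/44800.

Final answer: D(10)/10! = 1334961/3628800 = 0.367879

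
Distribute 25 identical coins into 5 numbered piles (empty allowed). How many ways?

Stars and bars: C(n+k-1, k-1) = C(29,4).

Final answer: C(29,4) = 23751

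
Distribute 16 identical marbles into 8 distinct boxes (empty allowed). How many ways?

Stars and bars: C(n+k-1, k-1) = C(23,7).

Final answer: C(23,7) = 245157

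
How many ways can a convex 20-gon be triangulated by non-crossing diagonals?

This is counted by the nth Catalan number C_n. Here n = 20 - 2 = 18.
C_n = (2n)!/(n!(n+1)!), so C_{18} = 36!/(18! x 19!) = C(36,18)/19 = 9075135300/19.

Final answer: C_{18} = 477638700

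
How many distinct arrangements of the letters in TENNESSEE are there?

Letters (E:4, N:2, S:2, T:1). Total letters: 9.
Permutations = 9!/(4! x 2! x 2!).

Final answer: 3780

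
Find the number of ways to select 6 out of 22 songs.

C(22,6) = 22!/(6! x (22-6)!).

Final answer: C(22,6) = 74613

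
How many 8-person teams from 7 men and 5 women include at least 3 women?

Sum over valid woman counts:
C(5,3)C(7,5) = 210
C(5,4)C(7,4) = 175
C(5,5)C(7,3) = 35
Total: 210 + 175 + 35.

Final answer: 420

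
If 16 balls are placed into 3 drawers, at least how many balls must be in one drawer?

By the pigeonhole principle: ceiling(16/3).

Final answer: 6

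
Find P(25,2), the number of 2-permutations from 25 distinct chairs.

P(25,2) = 25!/(25-2)! = 25!/23!.

Final answer: P(25,2) = 600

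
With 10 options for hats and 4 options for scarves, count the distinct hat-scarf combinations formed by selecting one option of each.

By the multiplication principle: 10 x 4.

Final answer: 40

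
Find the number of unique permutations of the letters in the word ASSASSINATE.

Letters (A:3, E:1, I:1, N:1, S:4, T:1). Total letters: 11.
Permutations = 11!/(4! x 3!).

Final answer: 277200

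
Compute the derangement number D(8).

D(n) = (n-1)(D(n-1) + D(n-2)), D(0)=1, D(1)=0.
Building up: D(2)=1, D(3)=2, D(4)=9, D(5)=44, D(6)=265, D(7)=1854.
D(8) = 7 x (D(7) + D(6)) = 7 x (1854 + 265).

Final answer: D(8) = 14833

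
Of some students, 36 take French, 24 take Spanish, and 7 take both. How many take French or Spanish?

|A union B| = |A| + |B| - |A intersect B| = 36 + 24 - 7.

Final answer: 53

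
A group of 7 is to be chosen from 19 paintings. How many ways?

C(19,7) = 19!/(7! x (19-7)!).

Final answer: C(19,7) = 50388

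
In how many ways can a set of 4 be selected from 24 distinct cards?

C(24,4) = 24!/(4! x (24-4)!).

Final answer: C(24,4) = 10626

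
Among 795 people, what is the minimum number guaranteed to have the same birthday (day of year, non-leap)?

There are 365 possible values for birthday (day of year, non-leap). With 795 people and 365 categories, by pigeonhole: ceiling(795/365).

Final answer: 3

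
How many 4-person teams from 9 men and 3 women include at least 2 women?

Sum over valid woman counts:
C(3,2)C(9,2) = 108
C(3,3)C(9,1) = 9
Total: 108 + 9.

Final answer: 117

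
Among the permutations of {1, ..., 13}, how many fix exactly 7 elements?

Choose which 7 elements are fixed: C(13,7) = 1716.
Derange the remaining 6 using D(j) = (j-1)(D(j-1) + D(j-2)), D(0)=1, D(1)=0: D(2)=1, D(3)=2, D(4)=9, D(5)=44, D(6)=265.
Total: 1716 x 265.

Final answer: C(13,7) D(6) = 454740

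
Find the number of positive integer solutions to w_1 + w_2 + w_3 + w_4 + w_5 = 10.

Substitute w'_i = w_i - 1 (so w'_i >= 0). Then sum w'_i = 10 - 5 = 5.
Stars and bars: C(5+5-1, 5-1) = C(9,4).

Final answer: C(9,4) = 126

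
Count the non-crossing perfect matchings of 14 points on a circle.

This is a standard Catalan-number count: the answer is C_n. Here n = 14/2 = 7.
C_n = C(2n,n)/(n+1), so C_{7} = C(14,7)/8 = 3432/8.

Final answer: C_{7} = 429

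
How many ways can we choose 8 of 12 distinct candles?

C(12,8) = 12!/(8! x (12-8)!).

Final answer: C(12,8) = 495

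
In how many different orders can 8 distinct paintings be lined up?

The number of ways to arrange 8 distinct objects is 8!.

Final answer: 8! = 40320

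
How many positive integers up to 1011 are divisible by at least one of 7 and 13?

Multiples of 7: 144. Multiples of 13: 77. Of both (lcm=91): 11.
By inclusion-exclusion: 144 + 77 - 11.

Final answer: 210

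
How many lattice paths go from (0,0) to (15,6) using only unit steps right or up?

Each path has 15 right steps and 6 up steps in some order (21 steps total).
Choose which 6 of the 21 steps are up: C(21,6).

Final answer: C(21,6) = 54264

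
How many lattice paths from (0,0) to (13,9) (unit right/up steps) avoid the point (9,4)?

Total paths to (13,9): C(22,9) = 497420.
Paths through (9,4): C(13,4) x C(9,5) = 90090.
Avoiding (9,4): 497420 - 90090.

Final answer: 407330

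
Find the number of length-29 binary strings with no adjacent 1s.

Classify by the final bit: ...0 gives a(n-1) strings, ...01 gives a(n-2) strings. Thus a(n) = a(n-1) + a(n-2) with a(1)=2, a(2)=3.
Computing successive values: a(1)=2, a(2)=3, a(3)=5, a(4)=8, a(5)=13, a(6)=21, a(7)=34, a(8)=55, a(9)=89, a(10)=144, a(11)=233, a(12)=377, a(13)=610, a(14)=987, a(15)=1597, a(16)=2584, a(17)=4181, a(18)=6765, a(19)=10946, a(20)=17711, a(21)=28657, a(22)=46368, a(23)=75025, a(24)=121393, a(25)=196418, a(26)=317811, a(27)=514229, a(28)=832040, a(29)=1346269.

Final answer: 1346269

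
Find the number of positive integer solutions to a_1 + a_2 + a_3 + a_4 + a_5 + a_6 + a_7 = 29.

Substitute a'_i = a_i - 1 (so a'_i >= 0). Then sum a'_i = 29 - 7 = 22.
Stars and bars: C(22+7-1, 7-1) = C(28,6).

Final answer: C(28,6) = 376740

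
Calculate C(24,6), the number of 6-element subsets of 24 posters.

C(24,6) = 24!/(6! x (24-6)!).

Final answer: C(24,6) = 134596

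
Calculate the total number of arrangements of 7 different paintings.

The number of ways to arrange 7 distinct objects is 7!.

Final answer: 7! = 5040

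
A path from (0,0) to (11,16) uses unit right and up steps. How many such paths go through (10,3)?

Paths (0,0)->(10,3): C(13,3) = 286.
Paths (10,3)->(11,16): C(14,13) = 14.
By multiplication principle: 286 x 14.

Final answer: 4004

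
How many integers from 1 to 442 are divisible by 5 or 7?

Multiples of 5: 88. Multiples of 7: 63. Of both (lcm=35): 12.
By inclusion-exclusion: 88 + 63 - 12.

Final answer: 139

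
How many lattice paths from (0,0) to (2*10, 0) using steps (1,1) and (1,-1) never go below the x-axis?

Total monotonic paths to (10,10): C(20,10) = 184756.
Paths that cross above y=x (reflection bijection): C(20,11) = 167960.
Valid Dyck paths: 184756 - 167960.
(Equivalently, C_{10} = C(20,10)/11 = 184756/11.)

Final answer: C_{10} = 16796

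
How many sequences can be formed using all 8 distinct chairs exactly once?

The number of ways to arrange 8 distinct objects is 8!.

Final answer: 8! = 40320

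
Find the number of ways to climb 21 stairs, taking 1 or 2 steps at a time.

Let f(n) count the ways. The last step is size 1 or 2, so f(n) = f(n-1) + f(n-2) with f(1)=1, f(2)=2.
Iterating the recurrence: f(1)=1, f(2)=2, f(3)=3, f(4)=5, f(5)=8, f(6)=13, f(7)=21, f(8)=34, f(9)=55, f(10)=89, f(11)=144, f(12)=233, f(13)=377, f(14)=610, f(15)=987, f(16)=1597, f(17)=2584, f(18)=4181, f(19)=6765, f(20)=10946, f(21)=17711.

Final answer: 17711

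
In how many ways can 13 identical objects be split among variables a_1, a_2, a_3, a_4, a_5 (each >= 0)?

Stars and bars with 13 stars and 4 bars:
C(13+5-1, 5-1) = C(17,4).

Final answer: C(17,4) = 2380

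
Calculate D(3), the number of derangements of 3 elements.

D(n) = (n-1)(D(n-1) + D(n-2)), D(0)=1, D(1)=0.
D(2) = 1 x (0 + 1) = 1
D(3) = 2 x (D(2) + D(1)) = 2 x (1 + 0)

Final answer: D(3) = 2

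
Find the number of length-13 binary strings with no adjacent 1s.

Let a(n) count valid strings. If the last bit is 0 the prefix is any valid string of length n-1; if it is 1 the string must end in 01 with a valid prefix of length n-2. So a(n) = a(n-1) + a(n-2), a(1)=2, a(2)=3.
Computing successive values: a(1)=2, a(2)=3, a(3)=5, a(4)=8, a(5)=13, a(6)=21, a(7)=34, a(8)=55, a(9)=89, a(10)=144, a(11)=233, a(12)=377, a(13)=610.

Final answer: 610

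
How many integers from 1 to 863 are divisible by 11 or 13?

Multiples of 11: 78. Multiples of 13: 66. Of both (lcm=143): 6.
By inclusion-exclusion: 78 + 66 - 6.

Final answer: 138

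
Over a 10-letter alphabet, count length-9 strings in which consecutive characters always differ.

First character: 10 choices. Each subsequent: 9 choices (must differ from the previous one).
Total: 10 x 9^8.

Final answer: 10 x 9^{8} = 430467210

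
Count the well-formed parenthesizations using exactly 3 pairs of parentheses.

This is a standard Catalan-number count: the answer is C_n. Here n = 3 (pairs).
C_n = (2n)!/(n!(n+1)!), so C_{3} = 6!/(3! x 4!) = C(6,3)/4 = 20/4.

Final answer: C_{3} = 5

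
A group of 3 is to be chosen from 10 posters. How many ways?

C(10,3) = 10!/(3! x (10-3)!).

Final answer: C(10,3) = 120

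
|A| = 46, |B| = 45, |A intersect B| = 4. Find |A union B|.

|A union B| = |A| + |B| - |A intersect B| = 46 + 45 - 4.

Final answer: 87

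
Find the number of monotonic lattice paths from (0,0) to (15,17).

Each path has 15 right steps and 17 up steps in some order (32 steps total).
Choose which 17 of the 32 steps are up: C(32,17).

Final answer: C(32,17) = 565722720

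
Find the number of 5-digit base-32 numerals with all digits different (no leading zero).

The leading digit has 31 choices (anything but zero); the next has 31 (anything but the first), then 30, and so on, one fewer each time.
Total: 31 x 31 x 30 x 29 x 28.

Final answer: 23409960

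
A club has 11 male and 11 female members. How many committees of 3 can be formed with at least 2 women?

Sum over valid woman counts:
C(11,2)C(11,1) = 605
C(11,3)C(11,0) = 165
Total: 605 + 165.

Final answer: 770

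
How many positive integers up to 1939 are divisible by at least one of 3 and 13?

Multiples of 3: 646. Multiples of 13: 149. Of both (lcm=39): 49.
By inclusion-exclusion: 646 + 149 - 49.

Final answer: 746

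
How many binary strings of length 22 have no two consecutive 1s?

Let a(n) count valid strings. If the last bit is 0 the prefix is any valid string of length n-1; if it is 1 the string must end in 01 with a valid prefix of length n-2. So a(n) = a(n-1) + a(n-2), a(1)=2, a(2)=3.
Computing successive values: a(1)=2, a(2)=3, a(3)=5, a(4)=8, a(5)=13, a(6)=21, a(7)=34, a(8)=55, a(9)=89, a(10)=144, a(11)=233, a(12)=377, a(13)=610, a(14)=987, a(15)=1597, a(16)=2584, a(17)=4181, a(18)=6765, a(19)=10946, a(20)=17711, a(21)=28657, a(22)=46368.

Final answer: 46368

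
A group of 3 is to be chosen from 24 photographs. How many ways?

C(24,3) = 24!/(3! x 21!).

Final answer: \binom{24}{3} = 2024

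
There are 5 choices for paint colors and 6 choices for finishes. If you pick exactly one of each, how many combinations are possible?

By the multiplication principle: 5 x 6.

Final answer: 30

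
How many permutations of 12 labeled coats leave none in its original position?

D(n) = (n-1)(D(n-1) + D(n-2)), D(0)=1, D(1)=0.
D(2) = 1 x (0 + 1) = 1
D(3) = 2 x (1 + 0) = 2
D(4) = 3 x (2 + 1) = 9
D(5) = 4 x (9 + 2) = 44
D(6) = 5 x (44 + 9) = 265
D(7) = 6 x (265 + 44) = 1854
D(8) = 7 x (1854 + 265) = 14833
D(9) = 8 x (14833 + 1854) = 133496
D(10) = 9 x (133496 + 14833) = 1334961
D(11) = 10 x (1334961 + 133496) = 14684570
D(12) = 11 x (D(11) + D(10)) = 11 x (14684570 + 1334961)

Final answer: D(12) = 176214841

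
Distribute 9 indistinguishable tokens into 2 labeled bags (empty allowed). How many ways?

Stars and bars: C(n+k-1, k-1) = C(10,1).

Final answer: C(10,1) = 10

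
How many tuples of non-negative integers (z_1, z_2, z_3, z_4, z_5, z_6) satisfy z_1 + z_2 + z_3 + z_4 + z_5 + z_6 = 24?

Stars and bars with 24 stars and 5 bars:
C(24+6-1, 6-1) = C(29,5).

Final answer: C(29,5) = 118755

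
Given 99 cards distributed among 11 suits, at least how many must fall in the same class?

By pigeonhole with 99 objects and 11 categories: ceiling(99/11).

Final answer: 9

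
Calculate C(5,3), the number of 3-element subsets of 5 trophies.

C(5,3) = 5!/(3! x (5-3)!).

Final answer: C(5,3) = 10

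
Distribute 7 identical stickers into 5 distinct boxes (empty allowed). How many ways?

Stars and bars: C(n+k-1, k-1) = C(11,4).

Final answer: C(11,4) = 330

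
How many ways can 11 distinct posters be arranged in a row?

The number of ways to arrange 11 distinct objects is 11!.

Final answer: 11! = 39916800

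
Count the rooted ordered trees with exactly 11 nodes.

The structures are counted by the Catalan number C_n. Here n = 11 - 1 = 10.
C_n = C(2n,n) - C(2n,n+1), so C_{10} = C(20,10) - C(20,11) = 184756 - 167960.

Final answer: C_{10} = 16796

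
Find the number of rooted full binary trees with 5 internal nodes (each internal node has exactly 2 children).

This is counted by the nth Catalan number C_n. Here n = 5.
C_n = C(2n,n)/(n+1), so C_{5} = C(10,5)/6 = 252/6.

Final answer: C_{5} = 42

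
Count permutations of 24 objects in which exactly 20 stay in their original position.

Choose which 20 elements are fixed: C(24,20) = 10626.
Derange the remaining 4 using D(j) = (j-1)(D(j-1) + D(j-2)), D(0)=1, D(1)=0: D(2)=1, D(3)=2, D(4)=9.
Total: 10626 x 9.

Final answer: C(24,20) D(4) = 95634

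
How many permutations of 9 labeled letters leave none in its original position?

Derangements satisfy D(n) = (n-1)(D(n-1) + D(n-2)), starting from D(0)=1, D(1)=0.
D(2) = 1 x (0 + 1) = 1
D(3) = 2 x (1 + 0) = 2
D(4) = 3 x (2 + 1) = 9
D(5) = 4 x (9 + 2) = 44
D(6) = 5 x (44 + 9) = 265
D(7) = 6 x (265 + 44) = 1854
D(8) = 7 x (1854 + 265) = 14833
D(9) = 8 x (D(8) + D(7)) = 8 x (14833 + 1854)

Final answer: D(9) = 133496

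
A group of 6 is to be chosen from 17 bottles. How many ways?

C(17,6) = 17!/(6! x (17-6)!).

Final answer: C(17,6) = 12376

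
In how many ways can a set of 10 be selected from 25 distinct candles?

C(25,10) = 25!/(10! x 15!).

Final answer: \binom{25}{10} = 3268760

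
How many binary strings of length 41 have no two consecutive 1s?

Let a(n) count valid strings. If the last bit is 0 the prefix is any valid string of length n-1; if it is 1 the string must end in 01 with a valid prefix of length n-2. So a(n) = a(n-1) + a(n-2), a(1)=2, a(2)=3.
Iterating the recurrence: a(1)=2, a(2)=3, a(3)=5, a(4)=8, a(5)=13, a(6)=21, a(7)=34, a(8)=55, a(9)=89, a(10)=144, a(11)=233, a(12)=377, a(13)=610, a(14)=987, a(15)=1597, a(16)=2584, a(17)=4181, a(18)=6765, a(19)=10946, a(20)=17711, a(21)=28657, a(22)=46368, a(23)=75025, a(24)=121393, a(25)=196418, a(26)=317811, a(27)=514229, a(28)=832040, a(29)=1346269, a(30)=2178309, a(31)=3524578, a(32)=5702887, a(33)=9227465, a(34)=14930352, a(35)=24157817, a(36)=39088169, a(37)=63245986, a(38)=102334155, a(39)=165580141, a(40)=267914296, a(41)=433494437.

Final answer: 433494437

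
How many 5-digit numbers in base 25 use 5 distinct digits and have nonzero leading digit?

The leading digit has 24 choices (anything but zero); the next has 24 (anything but the first), then 23, and so on, one fewer each time.
Total: 24 x 24 x 23 x 22 x 21.

Final answer: 6120576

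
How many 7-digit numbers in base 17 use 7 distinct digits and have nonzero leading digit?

First digit: 16 (nonzero). Second: 16 (not first). Third: 15, etc.
Total: 16 x 16 x 15 x 14 x 13 x 12 x 11.

Final answer: 92252160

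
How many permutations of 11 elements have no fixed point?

Derangements satisfy D(n) = (n-1)(D(n-1) + D(n-2)), starting from D(0)=1, D(1)=0.
D(2) = 1 x (0 + 1) = 1
D(3) = 2 x (1 + 0) = 2
D(4) = 3 x (2 + 1) = 9
D(5) = 4 x (9 + 2) = 44
D(6) = 5 x (44 + 9) = 265
D(7) = 6 x (265 + 44) = 1854
D(8) = 7 x (1854 + 265) = 14833
D(9) = 8 x (14833 + 1854) = 133496
D(10) = 9 x (133496 + 14833) = 1334961
D(11) = 10 x (D(10) + D(9)) = 10 x (1334961 + 133496)

Final answer: D(11) = 14684570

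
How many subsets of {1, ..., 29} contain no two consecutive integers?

Let a(n) count such subsets of {1, ..., n}. Either n is excluded (a(n-1) ways) or n is included, forcing n-1 out (a(n-2) ways), so a(n) = a(n-1) + a(n-2) with a(1)=2, a(2)=3.
Computing successive values: a(1)=2, a(2)=3, a(3)=5, a(4)=8, a(5)=13, a(6)=21, a(7)=34, a(8)=55, a(9)=89, a(10)=144, a(11)=233, a(12)=377, a(13)=610, a(14)=987, a(15)=1597, a(16)=2584, a(17)=4181, a(18)=6765, a(19)=10946, a(20)=17711, a(21)=28657, a(22)=46368, a(23)=75025, a(24)=121393, a(25)=196418, a(26)=317811, a(27)=514229, a(28)=832040, a(29)=1346269.

Final answer: 1346269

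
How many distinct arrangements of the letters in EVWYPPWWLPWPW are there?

Letters (E:1, L:1, P:4, V:1, W:5, Y:1). Total letters: 13.
Permutations = 13!/(5! x 4!).

Final answer: 2162160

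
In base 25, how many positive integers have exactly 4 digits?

In base 25, the leading digit has 24 choices (1..24); each of the remaining 3 digits has 25 choices.
Total: 24 x 25^3.

Final answer: 375000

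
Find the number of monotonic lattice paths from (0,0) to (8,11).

Each path has 8 right steps and 11 up steps in some order (19 steps total).
Choose which 11 of the 19 steps are up: C(19,11).

Final answer: C(19,11) = 75582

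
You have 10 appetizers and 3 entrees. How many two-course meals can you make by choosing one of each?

By the multiplication principle: 10 x 3.

Final answer: 30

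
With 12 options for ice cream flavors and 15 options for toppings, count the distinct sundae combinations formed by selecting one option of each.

By the multiplication principle: 12 x 15.

Final answer: 180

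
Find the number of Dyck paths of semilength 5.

Total monotonic paths to (5,5): C(10,5) = 252.
A path is bad iff it touches y = x + 1; reflecting its initial segment maps bad paths bijectively onto all paths to (4,6), of which there are C(10,6) = 210.
Valid Dyck paths: 252 - 210.
(These counts are the Catalan numbers.)

Final answer: C_{5} = 42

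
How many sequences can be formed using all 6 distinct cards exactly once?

The number of ways to arrange 6 distinct objects is 6!.

Final answer: 6! = 720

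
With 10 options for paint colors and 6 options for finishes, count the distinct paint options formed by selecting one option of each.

By the multiplication principle: 10 x 6.

Final answer: 60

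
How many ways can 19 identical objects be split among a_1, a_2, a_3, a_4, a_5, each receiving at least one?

Substitute a'_i = a_i - 1 (so a'_i >= 0). Then sum a'_i = 19 - 5 = 14.
Stars and bars: C(14+5-1, 5-1) = C(18,4).

Final answer: C(18,4) = 3060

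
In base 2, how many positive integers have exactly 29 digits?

In base 2, the leading digit has 1 choices (1..1); each of the remaining 28 digits has 2 choices.
Total: 1 x 2^28.

Final answer: 268435456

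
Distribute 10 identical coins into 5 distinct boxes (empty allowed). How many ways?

Stars and bars: C(n+k-1, k-1) = C(14,4).

Final answer: C(14,4) = 1001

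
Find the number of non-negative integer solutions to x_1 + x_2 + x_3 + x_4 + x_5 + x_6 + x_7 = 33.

Stars and bars with 33 stars and 6 bars:
C(33+7-1, 7-1) = C(39,6).

Final answer: C(39,6) = 3262623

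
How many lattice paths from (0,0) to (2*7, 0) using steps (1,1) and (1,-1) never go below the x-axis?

Total monotonic paths to (7,7): C(14,7) = 3432.
Reflecting each bad path at its first crossing gives a bijection with paths to (6,8): C(14,8) = 3003.
Valid Dyck paths: 3432 - 3003.
(These counts are the Catalan numbers.)

Final answer: C_{7} = 429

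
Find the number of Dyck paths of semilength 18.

Total monotonic paths to (18,18): C(36,18) = 9075135300.
Reflecting each bad path at its first crossing gives a bijection with paths to (17,19): C(36,19) = 8597496600.
Valid Dyck paths: 9075135300 - 8597496600.
(Equivalently, C_{18} = C(36,18)/19 = 9075135300/19.)

Final answer: C_{18} = 477638700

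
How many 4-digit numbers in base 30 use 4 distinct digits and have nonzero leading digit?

First digit: 29 (nonzero). Second: 29 (not first). Third: 28, etc.
Total: 29 x 29 x 28 x 27.

Final answer: 635796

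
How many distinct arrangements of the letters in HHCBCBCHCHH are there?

Letters (B:2, C:4, H:5). Total letters: 11.
Permutations = 11!/(5! x 4! x 2!).

Final answer: 6930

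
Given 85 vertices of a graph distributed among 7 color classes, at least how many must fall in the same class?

By pigeonhole with 85 objects and 7 categories: ceiling(85/7).

Final answer: 13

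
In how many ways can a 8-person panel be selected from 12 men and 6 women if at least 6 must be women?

Sum over valid woman counts:
C(6,6)C(12,2).

Final answer: 66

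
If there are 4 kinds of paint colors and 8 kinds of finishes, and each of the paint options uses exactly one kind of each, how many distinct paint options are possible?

By the multiplication principle: 4 x 8.

Final answer: 32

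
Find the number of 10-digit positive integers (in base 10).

The leading digit cannot be 0 (9 options); the other 9 digits can be anything (10 options each).
Total: 9 x 10^9.

Final answer: 9000000000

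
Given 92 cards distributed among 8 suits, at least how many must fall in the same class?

By pigeonhole with 92 objects and 8 categories: ceiling(92/8).

Final answer: 12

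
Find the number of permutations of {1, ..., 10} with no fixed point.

D(n) = (n-1)(D(n-1) + D(n-2)), D(0)=1, D(1)=0.
D(2) = 1 x (0 + 1) = 1
D(3) = 2 x (1 + 0) = 2
D(4) = 3 x (2 + 1) = 9
D(5) = 4 x (9 + 2) = 44
D(6) = 5 x (44 + 9) = 265
D(7) = 6 x (265 + 44) = 1854
D(8) = 7 x (1854 + 265) = 14833
D(9) = 8 x (14833 + 1854) = 133496
D(10) = 9 x (D(9) + D(8)) = 9 x (133496 + 14833)

Final answer: D(10) = 1334961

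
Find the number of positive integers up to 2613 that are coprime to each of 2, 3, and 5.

|div by 2|=1306, |div by 3|=871, |div by 5|=522.
|div by 2&3|=435, |div by 2&5|=261, |div by 3&5|=174, |div by all|=87.
By inclusion-exclusion, divisible by at least one: 1306+871+522-435-261-174+87 = 1916.
Not divisible by any: 2613 - 1916.

Final answer: 697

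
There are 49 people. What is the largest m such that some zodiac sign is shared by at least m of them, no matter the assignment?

There are 12 possible values for zodiac sign. With 49 people and 12 categories, by pigeonhole: ceiling(49/12).

Final answer: 5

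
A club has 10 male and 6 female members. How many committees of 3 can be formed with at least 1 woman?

Sum over valid woman counts:
C(6,1)C(10,2) = 270
C(6,2)C(10,1) = 150
C(6,3)C(10,0) = 20
Total: 270 + 150 + 20.

Final answer: 440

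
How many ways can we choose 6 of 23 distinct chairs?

C(23,6) = 23!/(6! x (23-6)!).

Final answer: C(23,6) = 100947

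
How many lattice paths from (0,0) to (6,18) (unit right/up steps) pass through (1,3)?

Paths (0,0)->(1,3): C(4,3) = 4.
Paths (1,3)->(6,18): C(20,15) = 15504.
By multiplication principle: 4 x 15504.

Final answer: 62016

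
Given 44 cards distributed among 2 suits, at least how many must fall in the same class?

By pigeonhole with 44 objects and 2 categories: ceiling(44/2).

Final answer: 22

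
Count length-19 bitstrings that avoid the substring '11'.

Classify by the final bit: ...0 gives a(n-1) strings, ...01 gives a(n-2) strings. Thus a(n) = a(n-1) + a(n-2) with a(1)=2, a(2)=3.
Building up term by term: a(1)=2, a(2)=3, a(3)=5, a(4)=8, a(5)=13, a(6)=21, a(7)=34, a(8)=55, a(9)=89, a(10)=144, a(11)=233, a(12)=377, a(13)=610, a(14)=987, a(15)=1597, a(16)=2584, a(17)=4181, a(18)=6765, a(19)=10946.

Final answer: 10946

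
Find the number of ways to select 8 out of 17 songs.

C(17,8) = 17!/(8! x 9!).

Final answer: \binom{17}{8} = 24310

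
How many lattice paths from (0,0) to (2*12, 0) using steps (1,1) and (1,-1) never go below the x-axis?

Total monotonic paths to (12,12): C(24,12) = 2704156.
By the reflection principle, paths that go above the diagonal number C(24,13) = 2496144.
Valid Dyck paths: 2704156 - 2496144.
(These counts are the Catalan numbers.)

Final answer: C_{12} = 208012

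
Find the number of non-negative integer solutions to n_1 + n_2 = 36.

Stars and bars with 36 stars and 1 bars:
C(36+2-1, 2-1) = C(37,1).

Final answer: C(37,1) = 37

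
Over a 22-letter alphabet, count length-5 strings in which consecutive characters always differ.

First character: 22 choices. Each subsequent: 21 choices (must differ from the previous one).
Total: 22 x 21^4.

Final answer: 22 x 21^{4} = 4278582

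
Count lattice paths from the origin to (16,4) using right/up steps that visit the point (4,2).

Paths (0,0)->(4,2): C(6,2) = 15.
Paths (4,2)->(16,4): C(14,2) = 91.
By multiplication principle: 15 x 91.

Final answer: 1365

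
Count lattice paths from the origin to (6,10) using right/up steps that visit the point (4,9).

Paths (0,0)->(4,9): C(13,9) = 715.
Paths (4,9)->(6,10): C(3,1) = 3.
By multiplication principle: 715 x 3.

Final answer: 2145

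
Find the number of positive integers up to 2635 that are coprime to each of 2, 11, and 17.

|div by 2|=1317, |div by 11|=239, |div by 17|=155.
|div by 2&11|=119, |div by 2&17|=77, |div by 11&17|=14, |div by all|=7.
By inclusion-exclusion, divisible by at least one: 1317+239+155-119-77-14+7 = 1508.
Not divisible by any: 2635 - 1508.

Final answer: 1127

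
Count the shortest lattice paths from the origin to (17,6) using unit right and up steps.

Each path has 17 right steps and 6 up steps in some order (23 steps total).
Choose which 6 of the 23 steps are up: C(23,6).

Final answer: C(23,6) = 100947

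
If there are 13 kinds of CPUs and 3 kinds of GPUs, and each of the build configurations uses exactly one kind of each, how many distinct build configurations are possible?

By the multiplication principle: 13 x 3.

Final answer: 39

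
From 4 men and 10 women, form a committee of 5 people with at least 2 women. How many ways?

Sum over valid woman counts:
C(10,2)C(4,3) = 180
C(10,3)C(4,2) = 720
C(10,4)C(4,1) = 840
C(10,5)C(4,0) = 252
Total: 180 + 720 + 840 + 252.

Final answer: 1992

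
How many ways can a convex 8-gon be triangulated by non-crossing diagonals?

This is counted by the nth Catalan number C_n. Here n = 8 - 2 = 6.
C_n = C(2n,n)/(n+1), so C_{6} = C(12,6)/7 = 924/7.

Final answer: C_{6} = 132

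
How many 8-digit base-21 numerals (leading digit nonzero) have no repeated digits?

The leading digit has 20 choices (anything but zero); the next has 20 (anything but the first), then 19, and so on, one fewer each time.
Total: 20 x 20 x 19 x 18 x 17 x 16 x 15 x 14.

Final answer: 7814016000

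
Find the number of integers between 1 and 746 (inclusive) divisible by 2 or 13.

Multiples of 2: 373. Multiples of 13: 57. Of both (lcm=26): 28.
By inclusion-exclusion: 373 + 57 - 28.

Final answer: 402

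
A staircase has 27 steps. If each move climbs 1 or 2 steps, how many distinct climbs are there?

Let f(n) be the number of climbs. Removing the last move (1 or 2 steps) gives f(n) = f(n-1) + f(n-2); base cases f(1)=1, f(2)=2.
Iterating the recurrence: f(1)=1, f(2)=2, f(3)=3, f(4)=5, f(5)=8, f(6)=13, f(7)=21, f(8)=34, f(9)=55, f(10)=89, f(11)=144, f(12)=233, f(13)=377, f(14)=610, f(15)=987, f(16)=1597, f(17)=2584, f(18)=4181, f(19)=6765, f(20)=10946, f(21)=17711, f(22)=28657, f(23)=46368, f(24)=75025, f(25)=121393, f(26)=196418, f(27)=317811.

Final answer: 317811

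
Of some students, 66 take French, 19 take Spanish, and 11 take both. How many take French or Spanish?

|A union B| = |A| + |B| - |A intersect B| = 66 + 19 - 11.

Final answer: 74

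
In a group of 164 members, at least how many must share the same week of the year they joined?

There are 52 possible values for week of the year they joined. With 164 members and 52 categories, by pigeonhole: ceiling(164/52).

Final answer: 4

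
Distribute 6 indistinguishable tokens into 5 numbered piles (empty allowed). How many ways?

Stars and bars: C(n+k-1, k-1) = C(10,4).

Final answer: C(10,4) = 210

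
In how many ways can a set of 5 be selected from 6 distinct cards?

C(6,5) = 6!/(5! x (6-5)!).

Final answer: C(6,5) = 6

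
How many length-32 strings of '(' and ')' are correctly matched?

This is counted by the nth Catalan number C_n. Here n = 16 (pairs).
C_n = C(2n,n) - C(2n,n+1), so C_{16} = C(32,16) - C(32,17) = 601080390 - 565722720.

Final answer: C_{16} = 35357670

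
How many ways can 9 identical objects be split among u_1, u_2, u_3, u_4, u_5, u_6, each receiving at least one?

Substitute u'_i = u_i - 1 (so u'_i >= 0). Then sum u'_i = 9 - 6 = 3.
Stars and bars: C(3+6-1, 6-1) = C(8,5).

Final answer: C(8,5) = 56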